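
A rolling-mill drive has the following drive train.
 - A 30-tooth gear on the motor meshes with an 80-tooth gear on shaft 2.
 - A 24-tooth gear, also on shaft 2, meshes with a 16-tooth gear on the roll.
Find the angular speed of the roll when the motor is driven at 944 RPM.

531 RPM

gear mesh 80/30 = 2.6667 → 944/2.6667 = 354 RPM
gear mesh 16/24 = 0.66667 → 354/0.66667 = 531 RPM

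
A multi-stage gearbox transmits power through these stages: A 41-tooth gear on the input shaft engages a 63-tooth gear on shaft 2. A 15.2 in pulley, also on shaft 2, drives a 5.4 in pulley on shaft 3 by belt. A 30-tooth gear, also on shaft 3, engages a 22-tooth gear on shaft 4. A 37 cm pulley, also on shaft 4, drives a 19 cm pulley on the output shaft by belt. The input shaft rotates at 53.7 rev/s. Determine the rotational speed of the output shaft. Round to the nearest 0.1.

the input shaft → shaft 2 (gear mesh, 63/41): 53.7 ÷ 1.5366 = 34.948 rev/s
shaft 2 → shaft 3 (belt, 5.4/15.2): 34.948 ÷ 0.35526 = 98.371 rev/s
shaft 3 → shaft 4 (gear mesh, 22/30): 98.371 ÷ 0.73333 = 134.14 rev/s
shaft 4 → the output shaft (belt, 19/37): 134.14 ÷ 0.51351 = 261.22 rev/s

261.2 rev/s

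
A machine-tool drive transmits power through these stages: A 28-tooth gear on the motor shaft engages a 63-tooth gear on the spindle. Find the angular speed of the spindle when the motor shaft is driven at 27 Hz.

12 Hz

gear mesh 63/28 = 2.25 → 27/2.25 = 12 Hz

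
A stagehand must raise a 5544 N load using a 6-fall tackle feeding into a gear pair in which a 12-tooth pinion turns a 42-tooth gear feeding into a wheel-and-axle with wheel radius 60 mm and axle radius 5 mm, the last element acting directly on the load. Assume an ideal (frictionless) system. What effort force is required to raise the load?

22 N

Block-and-tackle MA = number of supporting rope parts = 6.
Gear pair MA = 42/12 = 3.5.
Wheel-and-axle MA = R/r = 60/5 = 12.
Combined ideal MA = 6 × 3.5 × 12 = 252.
Effort = load / MA = 5544 / 252 = 22 N.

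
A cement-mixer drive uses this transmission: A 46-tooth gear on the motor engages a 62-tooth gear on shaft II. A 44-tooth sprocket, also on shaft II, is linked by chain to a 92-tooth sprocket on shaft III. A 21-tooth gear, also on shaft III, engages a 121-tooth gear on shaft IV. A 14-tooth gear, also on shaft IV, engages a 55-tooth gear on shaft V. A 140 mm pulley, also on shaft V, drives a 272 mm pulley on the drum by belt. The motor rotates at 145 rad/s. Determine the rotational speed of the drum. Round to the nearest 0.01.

the motor → shaft II (gear mesh, 62/46): 145 ÷ 1.3478 = 107.58 rad/s
shaft II → shaft III (chain, 92/44): 107.58 ÷ 2.0909 = 51.452 rad/s
shaft III → shaft IV (gear mesh, 121/21): 51.452 ÷ 5.7619 = 8.9296 rad/s
shaft IV → shaft V (gear mesh, 55/14): 8.9296 ÷ 3.9286 = 2.273 rad/s
shaft V → the drum (belt, 272/140): 2.273 ÷ 1.9429 = 1.1699 rad/s

1.17 rad/s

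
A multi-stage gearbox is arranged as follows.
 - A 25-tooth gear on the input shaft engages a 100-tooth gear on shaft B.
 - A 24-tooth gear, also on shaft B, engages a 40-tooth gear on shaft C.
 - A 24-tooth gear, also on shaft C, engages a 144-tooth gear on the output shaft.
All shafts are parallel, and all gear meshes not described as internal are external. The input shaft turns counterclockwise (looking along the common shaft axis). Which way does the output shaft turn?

the input shaft → shaft B: external mesh, 1 reversal → CW.
shaft B → shaft C: external mesh, 1 reversal → CCW.
shaft C → the output shaft: external mesh, 1 reversal → CW.
3 reversals in total — an odd number — so the output shaft turns opposite to the input shaft.

clockwise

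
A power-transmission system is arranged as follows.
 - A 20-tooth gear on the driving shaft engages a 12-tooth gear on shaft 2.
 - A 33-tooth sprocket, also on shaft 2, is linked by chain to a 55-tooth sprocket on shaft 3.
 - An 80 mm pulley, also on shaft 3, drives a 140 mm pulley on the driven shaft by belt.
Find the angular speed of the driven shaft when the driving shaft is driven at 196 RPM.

112 RPM

Gear mesh: ratio = 12/20 = 0.6, so shaft 2 turns at 196 / 0.6 = 326.67 RPM.
Chain: ratio = 55/33 = 1.6667, so shaft 3 turns at 326.67 / 1.6667 = 196 RPM.
Belt: ratio = 140/80 = 1.75, so the driven shaft turns at 196 / 1.75 = 112 RPM.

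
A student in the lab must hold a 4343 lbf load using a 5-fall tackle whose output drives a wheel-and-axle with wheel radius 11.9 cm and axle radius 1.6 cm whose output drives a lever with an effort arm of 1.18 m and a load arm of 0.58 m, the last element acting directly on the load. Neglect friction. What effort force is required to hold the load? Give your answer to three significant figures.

Block-and-tackle MA = number of supporting rope parts = 5.
Wheel-and-axle MA = R/r = 11.9/1.6 = 7.4375.
Lever MA = effort arm / load arm = 1.18/0.58 = 2.0345.
Combined ideal MA = 5 × 7.4375 × 2.0345 = 75.657.
Effort = load / MA = 4343 / 75.657 = 57.404 lbf.

57.4 lbf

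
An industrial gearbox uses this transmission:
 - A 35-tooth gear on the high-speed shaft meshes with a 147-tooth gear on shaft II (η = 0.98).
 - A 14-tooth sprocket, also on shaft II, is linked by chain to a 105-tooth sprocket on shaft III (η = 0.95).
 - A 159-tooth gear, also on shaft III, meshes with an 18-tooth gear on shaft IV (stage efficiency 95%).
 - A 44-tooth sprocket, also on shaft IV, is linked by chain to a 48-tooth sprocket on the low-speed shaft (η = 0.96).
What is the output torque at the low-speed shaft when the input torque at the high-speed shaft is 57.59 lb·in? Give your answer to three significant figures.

gear mesh 147/35 = 4.2 → τ = 57.59·4.2·0.98 = 237.04 lb·in
chain 105/14 = 7.5 → τ = 237.04·7.5·0.95 = 1688.9 lb·in
gear mesh 18/159 = 0.11321 → τ = 1688.9·0.11321·0.95 = 181.64 lb·in
chain 48/44 = 1.0909 → τ = 181.64·1.0909·0.96 = 190.22 lb·in

190 lb·in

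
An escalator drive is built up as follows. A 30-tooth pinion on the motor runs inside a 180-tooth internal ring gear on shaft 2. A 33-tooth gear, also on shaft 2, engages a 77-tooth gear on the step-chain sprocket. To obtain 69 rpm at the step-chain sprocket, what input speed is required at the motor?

966 rpm

Overall ratio R = 6 × 2.3333 = 14.
Required input speed = output speed × R = 69 × 14 = 966 rpm.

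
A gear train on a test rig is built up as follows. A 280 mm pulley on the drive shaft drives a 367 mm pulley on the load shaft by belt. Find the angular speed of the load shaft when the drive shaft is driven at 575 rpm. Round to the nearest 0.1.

438.7 rpm

belt 367/280 = 1.3107 → 575/1.3107 = 438.69 rpm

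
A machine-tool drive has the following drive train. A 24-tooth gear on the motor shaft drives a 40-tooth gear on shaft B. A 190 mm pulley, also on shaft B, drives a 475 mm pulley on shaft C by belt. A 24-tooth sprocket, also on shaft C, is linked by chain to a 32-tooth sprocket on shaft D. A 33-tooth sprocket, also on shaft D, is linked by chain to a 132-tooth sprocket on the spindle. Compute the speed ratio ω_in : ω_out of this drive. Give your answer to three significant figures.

22.2

Each stage contributes driven/driver: gear mesh 40/24 = 1.6667, belt 475/190 = 2.5, chain 32/24 = 1.3333, chain 132/33 = 4.
Overall: 1.6667 × 2.5 × 1.3333 × 4 = 22.222.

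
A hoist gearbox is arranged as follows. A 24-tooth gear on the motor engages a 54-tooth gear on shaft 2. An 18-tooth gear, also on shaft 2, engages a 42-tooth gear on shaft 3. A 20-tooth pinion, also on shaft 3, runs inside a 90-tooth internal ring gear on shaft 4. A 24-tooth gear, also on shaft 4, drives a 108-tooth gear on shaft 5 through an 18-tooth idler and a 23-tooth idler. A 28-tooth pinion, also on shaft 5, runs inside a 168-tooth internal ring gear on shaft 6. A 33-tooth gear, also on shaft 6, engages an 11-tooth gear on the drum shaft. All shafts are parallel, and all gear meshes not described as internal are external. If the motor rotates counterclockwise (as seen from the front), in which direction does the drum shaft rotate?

counterclockwise

the motor → shaft 2: external mesh, 1 reversal → CW.
shaft 2 → shaft 3: external mesh, 1 reversal → CCW.
shaft 3 → shaft 4: internal mesh, same direction → CCW.
shaft 4 → shaft 5: driver → idler → idler → driven is 3 external meshes, 3 reversals → CW.
shaft 5 → shaft 6: internal mesh, same direction → CW.
shaft 6 → the drum shaft: external mesh, 1 reversal → CCW.
6 reversals in total — an even number — so the drum shaft turns the same way as the motor.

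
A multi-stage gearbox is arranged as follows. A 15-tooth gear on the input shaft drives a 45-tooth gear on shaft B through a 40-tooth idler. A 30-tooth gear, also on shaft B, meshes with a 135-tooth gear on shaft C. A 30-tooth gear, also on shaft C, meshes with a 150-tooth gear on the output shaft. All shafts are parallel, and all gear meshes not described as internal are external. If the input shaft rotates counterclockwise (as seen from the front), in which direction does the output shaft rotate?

counterclockwise

the input shaft → shaft B: driver → idler → driven is 2 external meshes, 2 reversals → CCW.
shaft B → shaft C: external mesh, 1 reversal → CW.
shaft C → the output shaft: external mesh, 1 reversal → CCW.
4 reversals in total — an even number — so the output shaft turns the same way as the input shaft.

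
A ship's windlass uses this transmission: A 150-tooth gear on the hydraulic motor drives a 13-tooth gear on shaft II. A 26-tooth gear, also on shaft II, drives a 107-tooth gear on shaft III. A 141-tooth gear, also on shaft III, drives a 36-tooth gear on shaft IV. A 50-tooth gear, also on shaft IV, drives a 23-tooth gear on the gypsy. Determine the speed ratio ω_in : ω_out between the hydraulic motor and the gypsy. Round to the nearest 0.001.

0.042

Each stage contributes driven/driver: gear mesh 13/150 = 0.086667, gear mesh 107/26 = 4.1154, gear mesh 36/141 = 0.25532, gear mesh 23/50 = 0.46.
Overall: 0.086667 × 4.1154 × 0.25532 × 0.46 = 0.041889.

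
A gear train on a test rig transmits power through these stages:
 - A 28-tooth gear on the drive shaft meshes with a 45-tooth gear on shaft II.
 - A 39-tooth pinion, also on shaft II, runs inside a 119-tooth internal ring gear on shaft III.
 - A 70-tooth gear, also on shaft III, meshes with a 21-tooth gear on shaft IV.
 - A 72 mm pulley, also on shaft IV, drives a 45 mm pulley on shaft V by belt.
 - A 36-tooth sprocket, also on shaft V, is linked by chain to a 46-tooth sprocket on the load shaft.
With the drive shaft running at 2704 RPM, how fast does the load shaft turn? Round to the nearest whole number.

Gear mesh: ratio = 45/28 = 1.6071, so shaft II turns at 2704 / 1.6071 = 1682.5 RPM.
Internal gear: ratio = 119/39 = 3.0513, so shaft III turns at 1682.5 / 3.0513 = 551.4 RPM.
Gear mesh: ratio = 21/70 = 0.3, so shaft IV turns at 551.4 / 0.3 = 1838 RPM.
Belt: ratio = 45/72 = 0.625, so shaft V turns at 1838 / 0.625 = 2940.8 RPM.
Chain: ratio = 46/36 = 1.2778, so the load shaft turns at 2940.8 / 1.2778 = 2301.5 RPM.

2302 RPM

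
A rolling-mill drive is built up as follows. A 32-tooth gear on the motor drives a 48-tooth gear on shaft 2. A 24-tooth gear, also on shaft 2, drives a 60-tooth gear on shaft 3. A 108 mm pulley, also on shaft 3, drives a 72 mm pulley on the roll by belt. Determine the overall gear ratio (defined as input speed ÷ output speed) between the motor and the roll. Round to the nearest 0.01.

2.50

Each stage contributes driven/driver: gear mesh 48/32 = 1.5, gear mesh 60/24 = 2.5, belt 72/108 = 0.66667.
Overall: 1.5 × 2.5 × 0.66667 = 2.5.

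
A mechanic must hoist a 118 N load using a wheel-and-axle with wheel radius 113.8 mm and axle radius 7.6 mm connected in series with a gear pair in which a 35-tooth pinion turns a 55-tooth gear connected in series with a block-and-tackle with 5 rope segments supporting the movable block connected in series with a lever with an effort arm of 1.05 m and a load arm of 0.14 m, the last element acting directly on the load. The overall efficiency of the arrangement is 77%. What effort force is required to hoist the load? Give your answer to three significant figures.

Wheel-and-axle MA = R/r = 113.8/7.6 = 14.974.
Gear pair MA = 55/35 = 1.5714.
Block-and-tackle MA = number of supporting rope parts = 5.
Lever MA = effort arm / load arm = 1.05/0.14 = 7.5.
Combined ideal MA = 14.974 × 1.5714 × 5 × 7.5 = 882.38.
Actual MA = 882.38 × 0.77 = 679.43.
Effort = load / actual MA = 118 / 679.43 = 0.17367 N.

0.174 N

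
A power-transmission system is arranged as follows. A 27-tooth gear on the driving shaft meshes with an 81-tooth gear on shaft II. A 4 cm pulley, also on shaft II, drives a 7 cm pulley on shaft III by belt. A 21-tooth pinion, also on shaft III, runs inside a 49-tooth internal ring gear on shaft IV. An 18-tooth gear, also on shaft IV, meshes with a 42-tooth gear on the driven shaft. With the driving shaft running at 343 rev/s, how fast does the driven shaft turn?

the driving shaft → shaft II (gear mesh, 81/27): 343 ÷ 3 = 114.33 rev/s
shaft II → shaft III (belt, 7/4): 114.33 ÷ 1.75 = 65.333 rev/s
shaft III → shaft IV (internal gear, 49/21): 65.333 ÷ 2.3333 = 28 rev/s
shaft IV → the driven shaft (gear mesh, 42/18): 28 ÷ 2.3333 = 12 rev/s

12 rev/s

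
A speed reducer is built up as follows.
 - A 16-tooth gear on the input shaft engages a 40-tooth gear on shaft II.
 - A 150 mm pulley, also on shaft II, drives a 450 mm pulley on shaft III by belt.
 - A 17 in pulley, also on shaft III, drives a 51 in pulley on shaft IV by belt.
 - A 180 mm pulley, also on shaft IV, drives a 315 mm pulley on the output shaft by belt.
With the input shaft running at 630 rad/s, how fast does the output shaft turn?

16 rad/s

Gear mesh: ratio = 40/16 = 2.5, so shaft II turns at 630 / 2.5 = 252 rad/s.
Belt: ratio = 450/150 = 3, so shaft III turns at 252 / 3 = 84 rad/s.
Belt: ratio = 51/17 = 3, so shaft IV turns at 84 / 3 = 28 rad/s.
Belt: ratio = 315/180 = 1.75, so the output shaft turns at 28 / 1.75 = 16 rad/s.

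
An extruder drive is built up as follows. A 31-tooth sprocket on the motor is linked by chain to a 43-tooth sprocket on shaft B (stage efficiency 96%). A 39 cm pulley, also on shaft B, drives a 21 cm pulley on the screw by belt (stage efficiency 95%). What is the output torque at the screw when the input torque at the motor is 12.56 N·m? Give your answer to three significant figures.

chain 43/31 = 1.3871 → τ = 12.56·1.3871·0.96 = 16.725 N·m
belt 21/39 = 0.53846 → τ = 16.725·0.53846·0.95 = 8.5555 N·m

8.56 N·m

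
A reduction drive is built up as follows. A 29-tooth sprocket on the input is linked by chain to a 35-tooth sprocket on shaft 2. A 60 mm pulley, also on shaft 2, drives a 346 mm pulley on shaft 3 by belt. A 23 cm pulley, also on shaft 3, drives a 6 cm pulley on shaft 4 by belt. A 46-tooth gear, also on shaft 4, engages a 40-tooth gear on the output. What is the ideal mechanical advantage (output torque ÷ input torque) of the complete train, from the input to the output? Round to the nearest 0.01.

Each stage contributes driven/driver: chain 35/29 = 1.2069, belt 346/60 = 5.7667, belt 6/23 = 0.26087, gear mesh 40/46 = 0.86957.
Overall: 1.2069 × 5.7667 × 0.26087 × 0.86957 = 1.5788.

1.58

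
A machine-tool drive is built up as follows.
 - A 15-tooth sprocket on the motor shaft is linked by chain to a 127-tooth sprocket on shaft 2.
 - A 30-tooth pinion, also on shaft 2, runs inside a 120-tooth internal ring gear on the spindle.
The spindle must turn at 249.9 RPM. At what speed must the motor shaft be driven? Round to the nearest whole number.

Overall ratio R = 8.4667 × 4 = 33.867.
Required input speed = output speed × R = 249.9 × 33.867 = 8463.3 RPM.

8463 RPM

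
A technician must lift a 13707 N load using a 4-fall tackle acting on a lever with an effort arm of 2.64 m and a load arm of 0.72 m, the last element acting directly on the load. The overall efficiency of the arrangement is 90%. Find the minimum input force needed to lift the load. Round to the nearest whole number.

Block-and-tackle MA = number of supporting rope parts = 4.
Lever MA = effort arm / load arm = 2.64/0.72 = 3.6667.
Combined ideal MA = 4 × 3.6667 = 14.667.
Actual MA = 14.667 × 0.90 = 13.2.
Effort = load / actual MA = 13707 / 13.2 = 1038.4 N.

1038 N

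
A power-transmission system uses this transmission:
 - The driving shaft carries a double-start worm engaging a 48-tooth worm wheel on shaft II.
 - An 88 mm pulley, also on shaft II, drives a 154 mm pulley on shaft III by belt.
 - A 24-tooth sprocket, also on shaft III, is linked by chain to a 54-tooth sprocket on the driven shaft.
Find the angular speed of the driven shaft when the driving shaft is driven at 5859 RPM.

Worm: ratio = 48/2 = 24, so shaft II turns at 5859 / 24 = 244.12 RPM.
Belt: ratio = 154/88 = 1.75, so shaft III turns at 244.12 / 1.75 = 139.5 RPM.
Chain: ratio = 54/24 = 2.25, so the driven shaft turns at 139.5 / 2.25 = 62 RPM.

62 RPM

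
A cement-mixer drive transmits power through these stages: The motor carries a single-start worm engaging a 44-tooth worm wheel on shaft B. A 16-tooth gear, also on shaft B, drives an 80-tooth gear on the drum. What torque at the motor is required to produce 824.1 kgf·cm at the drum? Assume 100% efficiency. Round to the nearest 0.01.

Overall ratio R = 44 × 5 = 220.
Input torque = output torque / R = 824.1 / 220 = 3.7459 kgf·cm.

3.75 kgf·cm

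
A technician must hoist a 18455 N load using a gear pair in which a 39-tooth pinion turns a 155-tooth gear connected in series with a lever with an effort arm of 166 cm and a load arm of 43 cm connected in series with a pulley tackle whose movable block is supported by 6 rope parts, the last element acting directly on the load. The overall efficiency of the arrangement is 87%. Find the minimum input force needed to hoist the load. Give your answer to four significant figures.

Gear pair MA = 155/39 = 3.9744.
Lever MA = effort arm / load arm = 166/43 = 3.8605.
Block-and-tackle MA = number of supporting rope parts = 6.
Combined ideal MA = 3.9744 × 3.8605 × 6 = 92.057.
Actual MA = 92.057 × 0.87 = 80.09.
Effort = load / actual MA = 18455 / 80.09 = 230.43 N.

230.4 N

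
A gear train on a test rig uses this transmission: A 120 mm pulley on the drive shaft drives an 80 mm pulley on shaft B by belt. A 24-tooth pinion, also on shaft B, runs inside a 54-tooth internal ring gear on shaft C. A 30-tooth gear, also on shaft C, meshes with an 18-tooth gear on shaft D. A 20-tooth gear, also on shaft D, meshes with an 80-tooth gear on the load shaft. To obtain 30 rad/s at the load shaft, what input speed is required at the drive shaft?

108 rad/s

Overall ratio R = 0.66667 × 2.25 × 0.6 × 4 = 3.6.
Required input speed = output speed × R = 30 × 3.6 = 108 rad/s.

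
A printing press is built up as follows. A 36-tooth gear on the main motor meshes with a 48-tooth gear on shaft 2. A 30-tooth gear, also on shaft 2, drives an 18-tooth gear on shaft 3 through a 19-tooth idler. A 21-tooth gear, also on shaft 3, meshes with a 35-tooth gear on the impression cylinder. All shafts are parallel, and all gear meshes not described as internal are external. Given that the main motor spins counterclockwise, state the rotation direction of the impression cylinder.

counterclockwise

the main motor → shaft 2: external mesh, 1 reversal → CW.
shaft 2 → shaft 3: driver → idler → driven is 2 external meshes, 2 reversals → CW.
shaft 3 → the impression cylinder: external mesh, 1 reversal → CCW.
4 reversals in total — an even number — so the impression cylinder turns the same way as the main motor.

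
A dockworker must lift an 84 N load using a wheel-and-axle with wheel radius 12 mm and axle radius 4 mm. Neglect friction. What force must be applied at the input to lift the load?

Wheel-and-axle MA = R/r = 12/4 = 3.
Effort = load / MA = 84 / 3 = 28 N.

28 N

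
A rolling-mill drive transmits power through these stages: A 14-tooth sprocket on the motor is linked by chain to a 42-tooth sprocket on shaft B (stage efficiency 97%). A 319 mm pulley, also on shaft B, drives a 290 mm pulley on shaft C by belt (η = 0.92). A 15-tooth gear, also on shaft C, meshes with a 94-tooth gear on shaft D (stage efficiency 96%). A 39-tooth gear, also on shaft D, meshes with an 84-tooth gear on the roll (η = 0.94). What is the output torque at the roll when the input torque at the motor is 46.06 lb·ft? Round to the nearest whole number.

After the chain (42/14): 46.06 × 3 × 0.97 = 134.03 lb·ft
After the belt (290/319): 134.03 × 0.90909 × 0.92 = 112.1 lb·ft
After the gear mesh (94/15): 112.1 × 6.2667 × 0.96 = 674.4 lb·ft
After the gear mesh (84/39): 674.4 × 2.1538 × 0.94 = 1365.4 lb·ft

1365 lb·ft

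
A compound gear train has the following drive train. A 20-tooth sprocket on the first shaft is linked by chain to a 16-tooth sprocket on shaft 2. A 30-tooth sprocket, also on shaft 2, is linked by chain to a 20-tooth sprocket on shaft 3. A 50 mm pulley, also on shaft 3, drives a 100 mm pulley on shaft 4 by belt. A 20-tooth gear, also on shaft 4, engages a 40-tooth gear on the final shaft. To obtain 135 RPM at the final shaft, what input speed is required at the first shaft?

Overall ratio R = 0.8 × 0.66667 × 2 × 2 = 2.1333.
Required input speed = output speed × R = 135 × 2.1333 = 288 RPM.

288 RPM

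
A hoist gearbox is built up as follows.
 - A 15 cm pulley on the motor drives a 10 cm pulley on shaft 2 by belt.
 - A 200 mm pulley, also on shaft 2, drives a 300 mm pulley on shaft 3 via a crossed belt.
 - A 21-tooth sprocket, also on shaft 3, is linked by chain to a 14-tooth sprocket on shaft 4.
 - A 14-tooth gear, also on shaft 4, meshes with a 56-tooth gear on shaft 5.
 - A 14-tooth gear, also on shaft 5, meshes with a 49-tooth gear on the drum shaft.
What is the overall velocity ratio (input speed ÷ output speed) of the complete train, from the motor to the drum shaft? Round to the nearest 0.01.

Each stage contributes driven/driver: belt 10/15 = 0.66667, belt 300/200 = 1.5, chain 14/21 = 0.66667, gear mesh 56/14 = 4, gear mesh 49/14 = 3.5.
Overall: 0.66667 × 1.5 × 0.66667 × 4 × 3.5 = 9.3333.

9.33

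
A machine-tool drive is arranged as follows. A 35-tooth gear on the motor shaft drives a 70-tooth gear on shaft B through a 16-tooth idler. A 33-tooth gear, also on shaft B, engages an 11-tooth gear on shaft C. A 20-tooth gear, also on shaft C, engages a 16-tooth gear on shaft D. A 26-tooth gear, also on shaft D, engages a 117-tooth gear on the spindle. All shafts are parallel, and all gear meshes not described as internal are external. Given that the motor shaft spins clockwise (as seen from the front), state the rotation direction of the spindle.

the motor shaft → shaft B: driver → idler → driven is 2 external meshes, 2 reversals → CW.
shaft B → shaft C: external mesh, 1 reversal → CCW.
shaft C → shaft D: external mesh, 1 reversal → CW.
shaft D → the spindle: external mesh, 1 reversal → CCW.
5 reversals in total — an odd number — so the spindle turns opposite to the motor shaft.

counterclockwise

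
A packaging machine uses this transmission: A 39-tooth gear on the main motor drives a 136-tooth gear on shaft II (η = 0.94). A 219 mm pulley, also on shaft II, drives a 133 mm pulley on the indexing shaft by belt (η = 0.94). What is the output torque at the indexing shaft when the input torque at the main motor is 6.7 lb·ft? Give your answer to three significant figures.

12.5 lb·ft

Gear mesh: ratio = 136/39 = 3.4872; torque at shaft II = 6.7 × 3.4872 × 0.94 = 21.962 lb·ft.
Belt: ratio = 133/219 = 0.60731; torque at the indexing shaft = 21.962 × 0.60731 × 0.94 = 12.538 lb·ft.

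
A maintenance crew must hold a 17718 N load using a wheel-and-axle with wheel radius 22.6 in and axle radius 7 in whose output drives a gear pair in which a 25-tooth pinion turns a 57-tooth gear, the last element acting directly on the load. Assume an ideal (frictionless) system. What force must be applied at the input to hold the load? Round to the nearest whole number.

2407 N

Wheel-and-axle MA = R/r = 22.6/7 = 3.2286.
Gear pair MA = 57/25 = 2.28.
Combined ideal MA = 3.2286 × 2.28 = 7.3611.
Effort = load / MA = 17718 / 7.3611 = 2407 N.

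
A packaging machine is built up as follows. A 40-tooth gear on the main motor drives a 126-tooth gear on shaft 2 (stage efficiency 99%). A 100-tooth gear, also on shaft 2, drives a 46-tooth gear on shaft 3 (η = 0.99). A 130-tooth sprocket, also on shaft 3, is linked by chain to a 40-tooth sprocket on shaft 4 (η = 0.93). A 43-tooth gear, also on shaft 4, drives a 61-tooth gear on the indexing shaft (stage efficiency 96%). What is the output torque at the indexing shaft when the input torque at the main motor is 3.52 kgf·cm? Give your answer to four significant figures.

After the gear mesh (126/40): 3.52 × 3.15 × 0.99 = 10.977 kgf·cm
After the gear mesh (46/100): 10.977 × 0.46 × 0.99 = 4.999 kgf·cm
After the chain (40/130): 4.999 × 0.30769 × 0.93 = 1.4305 kgf·cm
After the gear mesh (61/43): 1.4305 × 1.4186 × 0.96 = 1.9481 kgf·cm

1.948 kgf·cm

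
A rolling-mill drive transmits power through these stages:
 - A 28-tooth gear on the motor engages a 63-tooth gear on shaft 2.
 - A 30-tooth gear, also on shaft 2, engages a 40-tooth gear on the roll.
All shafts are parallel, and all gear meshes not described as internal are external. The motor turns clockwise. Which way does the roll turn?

clockwise

the motor → shaft 2: external mesh, 1 reversal → CCW.
shaft 2 → the roll: external mesh, 1 reversal → CW.
2 reversals in total — an even number — so the roll turns the same way as the motor.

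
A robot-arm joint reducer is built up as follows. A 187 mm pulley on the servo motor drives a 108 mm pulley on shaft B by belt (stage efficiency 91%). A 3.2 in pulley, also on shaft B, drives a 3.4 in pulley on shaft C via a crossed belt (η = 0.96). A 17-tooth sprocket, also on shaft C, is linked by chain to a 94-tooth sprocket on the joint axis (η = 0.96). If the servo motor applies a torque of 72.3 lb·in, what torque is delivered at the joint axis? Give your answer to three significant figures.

206 lb·in

After the belt (108/187): 72.3 × 0.57754 × 0.91 = 37.998 lb·in
After the belt (3.4/3.2): 37.998 × 1.0625 × 0.96 = 38.758 lb·in
After the chain (94/17): 38.758 × 5.5294 × 0.96 = 205.74 lb·in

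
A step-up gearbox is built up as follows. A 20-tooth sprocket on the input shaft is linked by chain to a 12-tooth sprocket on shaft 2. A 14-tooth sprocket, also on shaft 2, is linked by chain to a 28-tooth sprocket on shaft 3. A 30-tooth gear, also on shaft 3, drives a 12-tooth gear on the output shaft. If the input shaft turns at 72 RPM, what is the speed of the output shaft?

150 RPM

the input shaft → shaft 2 (chain, 12/20): 72 ÷ 0.6 = 120 RPM
shaft 2 → shaft 3 (chain, 28/14): 120 ÷ 2 = 60 RPM
shaft 3 → the output shaft (gear mesh, 12/30): 60 ÷ 0.4 = 150 RPM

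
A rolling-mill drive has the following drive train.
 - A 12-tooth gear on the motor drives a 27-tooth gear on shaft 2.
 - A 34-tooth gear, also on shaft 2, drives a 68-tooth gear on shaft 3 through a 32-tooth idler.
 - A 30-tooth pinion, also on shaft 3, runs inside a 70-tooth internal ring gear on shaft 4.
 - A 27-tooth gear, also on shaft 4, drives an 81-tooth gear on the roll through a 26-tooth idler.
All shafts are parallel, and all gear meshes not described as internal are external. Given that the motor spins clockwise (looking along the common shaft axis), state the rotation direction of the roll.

anticlockwise

the motor → shaft 2: external mesh, 1 reversal → CCW.
shaft 2 → shaft 3: driver → idler → driven is 2 external meshes, 2 reversals → CCW.
shaft 3 → shaft 4: internal mesh, same direction → CCW.
shaft 4 → the roll: driver → idler → driven is 2 external meshes, 2 reversals → CCW.
5 reversals in total — an odd number — so the roll turns opposite to the motor.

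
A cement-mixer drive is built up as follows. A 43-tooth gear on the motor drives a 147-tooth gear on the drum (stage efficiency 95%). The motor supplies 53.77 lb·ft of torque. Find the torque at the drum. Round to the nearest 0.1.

After the gear mesh (147/43): 53.77 × 3.4186 × 0.95 = 174.63 lb·ft

174.6 lb·ft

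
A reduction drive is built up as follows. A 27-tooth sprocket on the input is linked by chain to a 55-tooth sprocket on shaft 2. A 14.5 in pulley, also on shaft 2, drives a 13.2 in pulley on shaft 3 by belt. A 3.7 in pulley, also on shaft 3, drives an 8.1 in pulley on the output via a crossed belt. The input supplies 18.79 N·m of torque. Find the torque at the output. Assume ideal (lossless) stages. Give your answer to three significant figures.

76.3 N·m

Chain: ratio = 55/27 = 2.037; torque at shaft 2 = 18.79 × 2.037 = 38.276 N·m.
Belt: ratio = 13.2/14.5 = 0.91034; torque at shaft 3 = 38.276 × 0.91034 = 34.844 N·m.
Belt: ratio = 8.1/3.7 = 2.1892; torque at the output = 34.844 × 2.1892 = 76.281 N·m.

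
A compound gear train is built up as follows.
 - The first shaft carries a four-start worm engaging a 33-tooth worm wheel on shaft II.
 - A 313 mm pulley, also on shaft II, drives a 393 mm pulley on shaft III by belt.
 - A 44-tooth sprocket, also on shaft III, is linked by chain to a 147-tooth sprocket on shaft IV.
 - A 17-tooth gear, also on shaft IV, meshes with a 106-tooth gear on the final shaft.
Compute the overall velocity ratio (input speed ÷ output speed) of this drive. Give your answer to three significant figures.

216

Each stage contributes driven/driver: worm 33/4 = 8.25, belt 393/313 = 1.2556, chain 147/44 = 3.3409, gear mesh 106/17 = 6.2353.
Overall: 8.25 × 1.2556 × 3.3409 × 6.2353 = 215.79.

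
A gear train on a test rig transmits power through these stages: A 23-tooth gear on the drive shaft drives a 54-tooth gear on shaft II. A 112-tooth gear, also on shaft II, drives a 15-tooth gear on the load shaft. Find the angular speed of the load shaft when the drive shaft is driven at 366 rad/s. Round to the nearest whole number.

gear mesh 54/23 = 2.3478 → 366/2.3478 = 155.89 rad/s
gear mesh 15/112 = 0.13393 → 155.89/0.13393 = 1164 rad/s

1164 rad/s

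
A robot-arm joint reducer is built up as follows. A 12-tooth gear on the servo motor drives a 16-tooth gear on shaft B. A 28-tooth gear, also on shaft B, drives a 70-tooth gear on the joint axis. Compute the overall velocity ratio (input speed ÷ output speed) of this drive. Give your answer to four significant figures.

3.333

Each stage contributes driven/driver: gear mesh 16/12 = 1.3333, gear mesh 70/28 = 2.5.
Overall: 1.3333 × 2.5 = 3.3333.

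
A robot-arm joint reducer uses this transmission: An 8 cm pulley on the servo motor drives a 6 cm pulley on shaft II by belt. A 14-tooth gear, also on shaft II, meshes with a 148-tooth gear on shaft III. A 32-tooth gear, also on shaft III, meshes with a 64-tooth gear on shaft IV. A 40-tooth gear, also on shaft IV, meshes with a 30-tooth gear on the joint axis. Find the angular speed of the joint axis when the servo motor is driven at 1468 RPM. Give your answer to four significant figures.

belt 6/8 = 0.75 → 1468/0.75 = 1957.3 RPM
gear mesh 148/14 = 10.571 → 1957.3/10.571 = 185.15 RPM
gear mesh 64/32 = 2 → 185.15/2 = 92.577 RPM
gear mesh 30/40 = 0.75 → 92.577/0.75 = 123.44 RPM

123.4 RPM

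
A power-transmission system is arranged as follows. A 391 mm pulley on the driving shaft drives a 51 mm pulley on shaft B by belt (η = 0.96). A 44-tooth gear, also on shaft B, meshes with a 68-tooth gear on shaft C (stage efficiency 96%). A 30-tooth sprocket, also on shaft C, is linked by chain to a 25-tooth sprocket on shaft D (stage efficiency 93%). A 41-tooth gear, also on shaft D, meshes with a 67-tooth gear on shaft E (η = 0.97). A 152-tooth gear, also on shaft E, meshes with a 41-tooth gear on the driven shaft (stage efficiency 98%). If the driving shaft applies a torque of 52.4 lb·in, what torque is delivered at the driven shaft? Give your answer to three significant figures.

After the belt (51/391): 52.4 × 0.13043 × 0.96 = 6.5614 lb·in
After the gear mesh (68/44): 6.5614 × 1.5455 × 0.96 = 9.7347 lb·in
After the chain (25/30): 9.7347 × 0.83333 × 0.93 = 7.5444 lb·in
After the gear mesh (67/41): 7.5444 × 1.6341 × 0.97 = 11.959 lb·in
After the gear mesh (41/152): 11.959 × 0.26974 × 0.98 = 3.1612 lb·in

3.16 lb·in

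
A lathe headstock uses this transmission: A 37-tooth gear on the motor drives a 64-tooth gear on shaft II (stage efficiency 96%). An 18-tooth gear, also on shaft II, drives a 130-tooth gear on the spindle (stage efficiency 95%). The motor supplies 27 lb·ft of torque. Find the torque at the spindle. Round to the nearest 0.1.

307.6 lb·ft

Gear mesh: ratio = 64/37 = 1.7297; torque at shaft II = 27 × 1.7297 × 0.96 = 44.835 lb·ft.
Gear mesh: ratio = 130/18 = 7.2222; torque at the spindle = 44.835 × 7.2222 × 0.95 = 307.62 lb·ft.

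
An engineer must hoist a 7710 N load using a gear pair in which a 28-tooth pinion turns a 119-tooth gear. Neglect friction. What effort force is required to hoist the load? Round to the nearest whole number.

Gear pair MA = 119/28 = 4.25.
Effort = load / MA = 7710 / 4.25 = 1814.1 N.

1814 N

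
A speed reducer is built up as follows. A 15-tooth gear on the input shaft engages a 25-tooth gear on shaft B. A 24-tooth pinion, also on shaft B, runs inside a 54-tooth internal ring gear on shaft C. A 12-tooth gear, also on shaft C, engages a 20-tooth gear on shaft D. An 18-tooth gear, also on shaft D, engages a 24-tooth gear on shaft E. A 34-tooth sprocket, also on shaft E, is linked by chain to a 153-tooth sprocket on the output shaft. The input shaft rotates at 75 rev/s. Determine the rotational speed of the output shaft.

Gear mesh: ratio = 25/15 = 1.6667, so shaft B turns at 75 / 1.6667 = 45 rev/s.
Internal gear: ratio = 54/24 = 2.25, so shaft C turns at 45 / 2.25 = 20 rev/s.
Gear mesh: ratio = 20/12 = 1.6667, so shaft D turns at 20 / 1.6667 = 12 rev/s.
Gear mesh: ratio = 24/18 = 1.3333, so shaft E turns at 12 / 1.3333 = 9 rev/s.
Chain: ratio = 153/34 = 4.5, so the output shaft turns at 9 / 4.5 = 2 rev/s.

2 rev/s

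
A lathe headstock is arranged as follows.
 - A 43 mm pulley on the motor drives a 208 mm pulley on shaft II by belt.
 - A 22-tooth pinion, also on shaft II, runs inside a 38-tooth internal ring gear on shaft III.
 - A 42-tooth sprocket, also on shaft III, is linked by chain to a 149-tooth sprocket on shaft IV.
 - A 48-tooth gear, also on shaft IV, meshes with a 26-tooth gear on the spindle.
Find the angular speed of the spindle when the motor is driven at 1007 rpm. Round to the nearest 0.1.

the motor → shaft II (belt, 208/43): 1007 ÷ 4.8372 = 208.18 rpm
shaft II → shaft III (internal gear, 38/22): 208.18 ÷ 1.7273 = 120.52 rpm
shaft III → shaft IV (chain, 149/42): 120.52 ÷ 3.5476 = 33.973 rpm
shaft IV → the spindle (gear mesh, 26/48): 33.973 ÷ 0.54167 = 62.72 rpm

62.7 rpm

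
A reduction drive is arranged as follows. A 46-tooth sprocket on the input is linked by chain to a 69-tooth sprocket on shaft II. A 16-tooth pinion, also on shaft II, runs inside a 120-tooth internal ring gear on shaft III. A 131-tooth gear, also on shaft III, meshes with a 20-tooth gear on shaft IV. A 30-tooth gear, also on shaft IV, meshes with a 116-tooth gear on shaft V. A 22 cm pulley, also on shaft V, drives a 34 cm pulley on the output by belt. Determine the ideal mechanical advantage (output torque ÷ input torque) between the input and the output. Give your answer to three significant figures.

Each stage contributes driven/driver: chain 69/46 = 1.5, internal gear 120/16 = 7.5, gear mesh 20/131 = 0.15267, gear mesh 116/30 = 3.8667, belt 34/22 = 1.5455.
Overall: 1.5 × 7.5 × 0.15267 × 3.8667 × 1.5455 = 10.264.

10.3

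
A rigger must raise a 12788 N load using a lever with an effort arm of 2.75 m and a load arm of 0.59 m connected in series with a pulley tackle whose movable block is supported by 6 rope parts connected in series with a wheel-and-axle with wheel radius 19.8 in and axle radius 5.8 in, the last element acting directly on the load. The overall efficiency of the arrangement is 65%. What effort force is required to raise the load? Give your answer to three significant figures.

206 N

Lever MA = effort arm / load arm = 2.75/0.59 = 4.661.
Block-and-tackle MA = number of supporting rope parts = 6.
Wheel-and-axle MA = R/r = 19.8/5.8 = 3.4138.
Combined ideal MA = 4.661 × 6 × 3.4138 = 95.47.
Actual MA = 95.47 × 0.65 = 62.056.
Effort = load / actual MA = 12788 / 62.056 = 206.07 N.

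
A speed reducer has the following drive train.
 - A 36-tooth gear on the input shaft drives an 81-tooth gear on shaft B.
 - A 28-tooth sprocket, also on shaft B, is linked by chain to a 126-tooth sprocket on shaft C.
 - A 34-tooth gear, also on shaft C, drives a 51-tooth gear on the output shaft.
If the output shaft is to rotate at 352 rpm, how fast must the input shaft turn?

Overall ratio R = 2.25 × 4.5 × 1.5 = 15.188.
Required input speed = output speed × R = 352 × 15.188 = 5346 rpm.

5346 rpm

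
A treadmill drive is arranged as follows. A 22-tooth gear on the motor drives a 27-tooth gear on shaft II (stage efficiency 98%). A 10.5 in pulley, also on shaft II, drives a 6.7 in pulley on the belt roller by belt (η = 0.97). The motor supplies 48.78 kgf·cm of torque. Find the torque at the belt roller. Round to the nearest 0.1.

36.3 kgf·cm

After the gear mesh (27/22): 48.78 × 1.2273 × 0.98 = 58.669 kgf·cm
After the belt (6.7/10.5): 58.669 × 0.6381 × 0.97 = 36.313 kgf·cm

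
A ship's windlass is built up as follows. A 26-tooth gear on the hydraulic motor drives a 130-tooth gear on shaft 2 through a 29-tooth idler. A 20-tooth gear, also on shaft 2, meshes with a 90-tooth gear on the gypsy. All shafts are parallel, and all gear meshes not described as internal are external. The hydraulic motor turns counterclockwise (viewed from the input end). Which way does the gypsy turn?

clockwise

the hydraulic motor → shaft 2: driver → idler → driven is 2 external meshes, 2 reversals → CCW.
shaft 2 → the gypsy: external mesh, 1 reversal → CW.
3 reversals in total — an odd number — so the gypsy turns opposite to the hydraulic motor.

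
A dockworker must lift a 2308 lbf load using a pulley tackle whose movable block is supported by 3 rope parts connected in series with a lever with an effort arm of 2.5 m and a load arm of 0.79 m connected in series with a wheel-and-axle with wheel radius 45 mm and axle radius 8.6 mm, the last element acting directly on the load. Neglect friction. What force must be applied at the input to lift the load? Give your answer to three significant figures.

46.5 lbf

Block-and-tackle MA = number of supporting rope parts = 3.
Lever MA = effort arm / load arm = 2.5/0.79 = 3.1646.
Wheel-and-axle MA = R/r = 45/8.6 = 5.2326.
Combined ideal MA = 3 × 3.1646 × 5.2326 = 49.676.
Effort = load / MA = 2308 / 49.676 = 46.461 lbf.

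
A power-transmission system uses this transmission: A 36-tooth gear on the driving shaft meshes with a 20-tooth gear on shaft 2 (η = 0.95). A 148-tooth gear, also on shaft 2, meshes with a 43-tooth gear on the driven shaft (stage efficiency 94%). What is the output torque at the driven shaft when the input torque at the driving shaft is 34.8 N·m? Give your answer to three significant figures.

5.02 N·m

gear mesh 20/36 = 0.55556 → τ = 34.8·0.55556·0.95 = 18.367 N·m
gear mesh 43/148 = 0.29054 → τ = 18.367·0.29054·0.94 = 5.0161 N·m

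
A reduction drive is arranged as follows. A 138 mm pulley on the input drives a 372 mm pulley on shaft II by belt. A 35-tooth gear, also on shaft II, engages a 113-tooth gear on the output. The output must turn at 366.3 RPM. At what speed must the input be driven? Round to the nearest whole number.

Overall ratio R = 2.6957 × 3.2286 = 8.7031.
Required input speed = output speed × R = 366.3 × 8.7031 = 3187.9 RPM.

3188 RPM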